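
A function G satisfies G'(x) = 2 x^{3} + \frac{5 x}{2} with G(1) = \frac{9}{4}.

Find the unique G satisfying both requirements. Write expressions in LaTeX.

G(x) = \frac{\left(x^{2} + 2\right) \left(2 x^{2} + 1\right)}{4}

The integrand splits into summands that can be handled one at a time.
A general antiderivative is \frac{x^{4}}{2} + \frac{5 x^{2}}{4} + C.
The condition gives C = \frac{9}{4} - (\frac{7}{4}) = \frac{1}{2}.
So G(x) = \frac{\left(x^{2} + 2\right) \left(2 x^{2} + 1\right)}{4}.
Check: d/dx[\frac{\left(x^{2} + 2\right) \left(2 x^{2} + 1\right)}{4}] = 2 x^{3} + \frac{5 x}{2} = G'(x).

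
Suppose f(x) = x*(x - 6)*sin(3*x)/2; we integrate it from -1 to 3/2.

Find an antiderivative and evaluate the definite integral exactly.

Antiderivative: F(x) = -(9*x**2*cos(3*x) - 6*x*sin(3*x) - 54*x*cos(3*x) + 18*sin(3*x) - 2*cos(3*x))/54; value = 61*cos(3)/54 + 251*cos(9/2)/216 - 4*sin(3)/9 - sin(9/2)/6

A first test for any F(x): its x-derivative must equal f(x) identically.
F(x) = -(9*x**2*cos(3*x) - 6*x*sin(3*x) - 54*x*cos(3*x) + 18*sin(3*x) - 2*cos(3*x))/54 is an antiderivative of f.
Check: d/dx[-(9*x**2*cos(3*x) - 6*x*sin(3*x) - 54*x*cos(3*x) + 18*sin(3*x) - 2*cos(3*x))/54] = x**2*sin(3*x)/2 - 3*x*sin(3*x), which equals f(x).
F(3/2) = 251*cos(9/2)/216 - sin(9/2)/6; F(-1) = 4*sin(3)/9 - 61*cos(3)/54.
Integral = F(3/2) - F(-1) = 61*cos(3)/54 + 251*cos(9/2)/216 - 4*sin(3)/9 - sin(9/2)/6.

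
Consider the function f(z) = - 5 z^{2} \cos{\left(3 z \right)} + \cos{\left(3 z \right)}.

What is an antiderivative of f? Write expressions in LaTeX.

An antiderivative is F(z) = - \frac{5 z^{2} \sin{\left(3 z \right)}}{3} - \frac{10 z \cos{\left(3 z \right)}}{9} + \frac{19 \sin{\left(3 z \right)}}{27}.

Integrate term by term and add the pieces.
Check: d/dz[- \frac{5 z^{2} \sin{\left(3 z \right)}}{3} - \frac{10 z \cos{\left(3 z \right)}}{9} + \frac{19 \sin{\left(3 z \right)}}{27}] = - 5 z^{2} \cos{\left(3 z \right)} + \cos{\left(3 z \right)} = f(z).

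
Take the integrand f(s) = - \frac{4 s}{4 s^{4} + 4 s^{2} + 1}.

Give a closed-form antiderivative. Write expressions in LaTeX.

An antiderivative is F(s) = \frac{1}{2 \left(s^{2} + \frac{1}{2}\right)}.

The substitution u = s^{2} + \frac{1}{2} works: f is exactly (dF/du)*(du/ds) for that inner function.
Check: d/ds[\frac{1}{2 \left(s^{2} + \frac{1}{2}\right)}] = - \frac{4 s}{4 s^{4} + 4 s^{2} + 1} = f(s).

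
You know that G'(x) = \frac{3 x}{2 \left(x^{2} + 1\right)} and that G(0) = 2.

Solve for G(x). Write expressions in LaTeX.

G(x) = \frac{3 \log{\left(x^{2} + 1 \right)}}{4} + 2

The substitution u = x^{2} + 1 works: G'(x) is exactly (dG/du)*(du/dx) for that inner function.
A general antiderivative is \frac{3 \log{\left(x^{2} + 1 \right)}}{4} + C.
The condition gives C = 2 - (0) = 2.
So G(x) = \frac{3 \log{\left(x^{2} + 1 \right)}}{4} + 2.
Check: d/dx[\frac{3 \log{\left(x^{2} + 1 \right)}}{4} + 2] = \frac{3 x}{2 x^{2} + 2}, which equals G'(x).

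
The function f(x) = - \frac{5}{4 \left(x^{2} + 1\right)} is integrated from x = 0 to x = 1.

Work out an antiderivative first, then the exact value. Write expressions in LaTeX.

A first test for any F(x): its x-derivative must equal f(x) identically.
F(x) = - \frac{5 \operatorname{atan}{\left(x \right)}}{4} is an antiderivative of f.
Check: d/dx[- \frac{5 \operatorname{atan}{\left(x \right)}}{4}] = - \frac{5}{4 x^{2} + 4}, which equals f(x).
F(1) = - \frac{5 \pi}{16}; F(0) = 0.
Integral = F(1) - F(0) = - \frac{5 \pi}{16}.

Antiderivative: F(x) = - \frac{5 \operatorname{atan}{\left(x \right)}}{4}; value = - \frac{5 \pi}{16}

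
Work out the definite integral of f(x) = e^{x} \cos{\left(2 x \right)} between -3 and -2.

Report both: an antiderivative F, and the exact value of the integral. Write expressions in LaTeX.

Antiderivative: F(x) = \frac{2 e^{x} \sin{\left(2 x \right)}}{5} + \frac{e^{x} \cos{\left(2 x \right)}}{5}; value = \frac{\cos{\left(4 \right)}}{5 e^{2}} - \frac{\cos{\left(6 \right)}}{5 e^{3}} + \frac{2 \sin{\left(6 \right)}}{5 e^{3}} - \frac{2 \sin{\left(4 \right)}}{5 e^{2}}

Any candidate F(x) must reproduce f(x) exactly when differentiated.
F(x) = \frac{2 e^{x} \sin{\left(2 x \right)}}{5} + \frac{e^{x} \cos{\left(2 x \right)}}{5} is an antiderivative of f.
Check: d/dx[\frac{2 e^{x} \sin{\left(2 x \right)}}{5} + \frac{e^{x} \cos{\left(2 x \right)}}{5}] = e^{x} \cos{\left(2 x \right)} = f(x).
F(-2) = \frac{\cos{\left(4 \right)}}{5 e^{2}} - \frac{2 \sin{\left(4 \right)}}{5 e^{2}}; F(-3) = - \frac{2 \sin{\left(6 \right)}}{5 e^{3}} + \frac{\cos{\left(6 \right)}}{5 e^{3}}.
Integral = F(-2) - F(-3) = \frac{\cos{\left(4 \right)}}{5 e^{2}} - \frac{\cos{\left(6 \right)}}{5 e^{3}} + \frac{2 \sin{\left(6 \right)}}{5 e^{3}} - \frac{2 \sin{\left(4 \right)}}{5 e^{2}}.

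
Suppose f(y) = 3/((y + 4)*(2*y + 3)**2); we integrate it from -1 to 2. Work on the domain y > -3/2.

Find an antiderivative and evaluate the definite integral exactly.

Factor the denominator ((y + 4)*(2*y + 3)**2) and decompose: f = -6/(25*(2*y + 3)) + 6/(5*(2*y + 3)**2) + 3/(25*(y + 4)); each piece integrates to a log, atan, or power term.
F(y) = -3*log(y + 3/2)/25 + 3*log(y + 4)/25 - 3/(10*y + 15) is an antiderivative of f.
Check: d/dy[-3*log(y + 3/2)/25 + 3*log(y + 4)/25 - 3/(10*y + 15)] = 3/(4*y**3 + 28*y**2 + 57*y + 36), which equals f(y).
F(2) = -3*log(7/2)/25 - 3/35 + 3*log(6)/25; F(-1) = -3/5 + 3*log(2)/25 + 3*log(3)/25.
Integral = F(2) - F(-1) = -3*log(7/2)/25 - 3*log(3)/25 - 3*log(2)/25 + 3*log(6)/25 + 18/35.

Antiderivative: F(y) = -3*log(y + 3/2)/25 + 3*log(y + 4)/25 - 3/(10*y + 15); value = -3*log(7/2)/25 - 3*log(3)/25 - 3*log(2)/25 + 3*log(6)/25 + 18/35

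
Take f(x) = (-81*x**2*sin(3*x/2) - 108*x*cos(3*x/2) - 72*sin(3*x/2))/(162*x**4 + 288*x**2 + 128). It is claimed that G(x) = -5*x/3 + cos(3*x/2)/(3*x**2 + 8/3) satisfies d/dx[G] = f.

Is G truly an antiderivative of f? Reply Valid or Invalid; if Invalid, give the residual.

d/dx[G] = (-810*x**4 - 243*x**2*sin(3*x/2) - 1440*x**2 - 324*x*cos(3*x/2) - 216*sin(3*x/2) - 640)/(486*x**4 + 864*x**2 + 384)
d/dx[G] - f(x) = -5/3 != 0.

Invalid: d/dx[G] - f = -5/3, which is not 0.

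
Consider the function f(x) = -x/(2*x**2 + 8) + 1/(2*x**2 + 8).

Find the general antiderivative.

Integrate term by term and add the pieces.
Check: d/dx[(-log(x**2 + 4) + atan(x/2))/4] = (1 - x)/(2*x**2 + 8), which equals f(x).

F(x) = (-log(x**2 + 4) + atan(x/2))/4 + C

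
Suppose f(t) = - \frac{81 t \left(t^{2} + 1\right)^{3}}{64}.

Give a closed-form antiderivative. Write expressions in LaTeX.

An antiderivative is F(t) = - \frac{81 \left(t^{2} + 1\right)^{4}}{512}.

f matches the chain-rule pattern g'(h)*h' with inner function h(t) = \frac{3 t^{2}}{4} + \frac{3}{4}; substituting u = h(t) collapses the integral.
Check: d/dt[- \frac{81 \left(t^{2} + 1\right)^{4}}{512}] = - \frac{81 t^{7}}{64} - \frac{243 t^{5}}{64} - \frac{243 t^{3}}{64} - \frac{81 t}{64}, which equals f(t).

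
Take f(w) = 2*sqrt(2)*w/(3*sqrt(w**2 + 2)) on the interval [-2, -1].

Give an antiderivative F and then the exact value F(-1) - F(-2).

f matches the chain-rule pattern g'(h)*h' with inner function h(w) = 2*w**2 + 4; substituting u = h(w) collapses the integral.
F(w) = 2*sqrt(2)*sqrt(w**2 + 2)/3 is an antiderivative of f.
Check: d/dw[2*sqrt(2)*sqrt(w**2 + 2)/3] = 2*sqrt(2)*w/(3*sqrt(w**2 + 2)) = f(w).
F(-1) = 2*sqrt(6)/3; F(-2) = 4*sqrt(3)/3.
Integral = F(-1) - F(-2) = -4*sqrt(3)/3 + 2*sqrt(6)/3.

Antiderivative: F(w) = 2*sqrt(2)*sqrt(w**2 + 2)/3; value = -4*sqrt(3)/3 + 2*sqrt(6)/3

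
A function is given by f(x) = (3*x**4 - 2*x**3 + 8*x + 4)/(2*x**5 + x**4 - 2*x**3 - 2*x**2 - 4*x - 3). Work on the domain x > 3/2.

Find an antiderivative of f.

An antiderivative is F(x) = -(-782*x*log(x - 3/2) - 1118*x*log(x + 1) - 25*x*log(x**2 + 1) + 2200*x*atan(x) - 782*log(x - 3/2) - 1118*log(x + 1) - 25*log(x**2 + 1) + 2200*atan(x) - 130)/(1300*(x + 1)).

The denominator factors as (x + 1)**2*(2*x - 3)*(x**2 + 1); partial fractions split f into directly integrable pieces: (x - 44)/(26*(x**2 + 1)) + 391/(325*(2*x - 3)) + 43/(50*(x + 1)) - 1/(10*(x + 1)**2).
Check: d/dx[-(-782*x*log(x - 3/2) - 1118*x*log(x + 1) - 25*x*log(x**2 + 1) + 2200*x*atan(x) - 782*log(x - 3/2) - 1118*log(x + 1) - 25*log(x**2 + 1) + 2200*atan(x) - 130)/(1300*(x + 1))] = (3*x**4 - 2*x**3 + 8*x + 4)/(2*x**5 + x**4 - 2*x**3 - 2*x**2 - 4*x - 3) = f(x).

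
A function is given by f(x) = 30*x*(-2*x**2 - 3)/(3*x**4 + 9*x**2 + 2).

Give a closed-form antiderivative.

f matches the chain-rule pattern g'(h)*h' with inner function h(x) = x**4 + 3*x**2 + 2/3; substituting u = h(x) collapses the integral.
Check: d/dx[-5*log(x**4 + 3*x**2 + 2/3)] = (-60*x**3 - 90*x)/(3*x**4 + 9*x**2 + 2), which equals f(x).

An antiderivative is F(x) = -5*log(x**4 + 3*x**2 + 2/3).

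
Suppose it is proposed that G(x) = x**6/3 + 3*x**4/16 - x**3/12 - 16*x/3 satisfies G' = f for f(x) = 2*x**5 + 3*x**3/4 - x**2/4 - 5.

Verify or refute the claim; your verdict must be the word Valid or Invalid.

Invalid: d/dx[G] - f = -1/3, which is not 0.

d/dx[G] = 2*x**5 + 3*x**3/4 - x**2/4 - 16/3
d/dx[G] - f(x) = -1/3 != 0.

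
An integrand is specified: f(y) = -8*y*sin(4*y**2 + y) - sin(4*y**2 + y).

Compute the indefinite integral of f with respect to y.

F(y) = cos(4*y**2 + y) + C

f matches the chain-rule pattern g'(h)*h' with inner function h(y) = 4*y**2 + y; substituting u = h(y) collapses the integral.
Check: d/dy[cos(4*y**2 + y)] = -8*y*sin(4*y**2 + y) - sin(4*y**2 + y) = f(y).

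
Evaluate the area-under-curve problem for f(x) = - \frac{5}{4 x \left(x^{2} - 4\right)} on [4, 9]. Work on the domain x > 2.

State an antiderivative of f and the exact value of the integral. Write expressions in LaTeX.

Antiderivative: F(x) = \frac{5 \log{\left(x \right)}}{16} - \frac{5 \log{\left(x^{2} - 4 \right)}}{32}; value = - \frac{5 \log{\left(77 \right)}}{32} - \frac{5 \log{\left(4 \right)}}{16} + \frac{5 \log{\left(12 \right)}}{32} + \frac{5 \log{\left(9 \right)}}{16}

Factor the denominator (4 x \left(x - 2\right) \left(x + 2\right)) and decompose: f = - \frac{5}{32 \left(x + 2\right)} - \frac{5}{32 \left(x - 2\right)} + \frac{5}{16 x}; each piece integrates to a log, atan, or power term.
F(x) = \frac{5 \log{\left(x \right)}}{16} - \frac{5 \log{\left(x^{2} - 4 \right)}}{32} is an antiderivative of f.
Check: d/dx[\frac{5 \log{\left(x \right)}}{16} - \frac{5 \log{\left(x^{2} - 4 \right)}}{32}] = - \frac{5}{4 x^{3} - 16 x}, which equals f(x).
F(9) = - \frac{5 \log{\left(77 \right)}}{32} + \frac{5 \log{\left(9 \right)}}{16}; F(4) = - \frac{5 \log{\left(12 \right)}}{32} + \frac{5 \log{\left(4 \right)}}{16}.
Integral = F(9) - F(4) = - \frac{5 \log{\left(77 \right)}}{32} - \frac{5 \log{\left(4 \right)}}{16} + \frac{5 \log{\left(12 \right)}}{32} + \frac{5 \log{\left(9 \right)}}{16}.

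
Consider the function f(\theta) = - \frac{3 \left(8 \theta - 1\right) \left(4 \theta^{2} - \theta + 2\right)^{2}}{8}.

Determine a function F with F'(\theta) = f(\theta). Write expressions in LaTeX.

An antiderivative is F(\theta) = - \left(2 \theta^{2} - \frac{\theta}{2} + 1\right)^{3}.

f matches the chain-rule pattern g'(h)*h' with inner function h(\theta) = 2 \theta^{2} - \frac{\theta}{2} + 1; substituting u = h(\theta) collapses the integral.
Check: d/d\theta[- \left(2 \theta^{2} - \frac{\theta}{2} + 1\right)^{3}] = - 48 \theta^{5} + 30 \theta^{4} - 54 \theta^{3} + \frac{147 \theta^{2}}{8} - \frac{27 \theta}{2} + \frac{3}{2}, which equals f(\theta).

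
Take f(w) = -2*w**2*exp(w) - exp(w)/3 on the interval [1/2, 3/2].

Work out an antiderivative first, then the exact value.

Antiderivative: F(w) = -(6*w**2 - 12*w + 13)*exp(w)/3; value = -17*exp(3/2)/6 + 17*exp(1/2)/6

f has the shape u'v + uv' for u = -2*w**2 + 4*w - 13/3 and v = exp(w) — it is the derivative of the product u*v.
F(w) = -(6*w**2 - 12*w + 13)*exp(w)/3 is an antiderivative of f.
Check: d/dw[-(6*w**2 - 12*w + 13)*exp(w)/3] = -2*w**2*exp(w) - exp(w)/3 = f(w).
F(3/2) = -17*exp(3/2)/6; F(1/2) = -17*exp(1/2)/6.
Integral = F(3/2) - F(1/2) = -17*exp(3/2)/6 + 17*exp(1/2)/6.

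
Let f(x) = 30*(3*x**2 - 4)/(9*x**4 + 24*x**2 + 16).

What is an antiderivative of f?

An antiderivative is F(x) = -5*x/(x**2/2 + 2/3).

Recognize the product-rule pattern: f = u'v + uv' with u = -5*x, v = 1/(x**2/2 + 2/3), so integration by parts undoes it.
Check: d/dx[-5*x/(x**2/2 + 2/3)] = (90*x**2 - 120)/(9*x**4 + 24*x**2 + 16), which equals f(x).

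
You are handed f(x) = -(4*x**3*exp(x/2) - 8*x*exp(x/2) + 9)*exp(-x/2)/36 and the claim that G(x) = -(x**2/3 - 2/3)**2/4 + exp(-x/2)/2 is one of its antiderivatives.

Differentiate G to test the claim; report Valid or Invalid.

Valid. The derivative of G reproduces f.

d/dx[G] = (-4*x**3*exp(x/2) + 8*x*exp(x/2) - 9)*exp(-x/2)/36
This equals f(x) exactly, so the claim holds.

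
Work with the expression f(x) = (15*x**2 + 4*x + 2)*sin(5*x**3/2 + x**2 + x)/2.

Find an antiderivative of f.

f matches the chain-rule pattern g'(h)*h' with inner function h(x) = 5*x**3/2 + x**2 + x; substituting u = h(x) collapses the integral.
Check: d/dx[-cos(5*x**3/2 + x**2 + x)] = 15*x**2*sin(5*x**3/2 + x**2 + x)/2 + 2*x*sin(5*x**3/2 + x**2 + x) + sin(5*x**3/2 + x**2 + x), which equals f(x).

An antiderivative is F(x) = -cos(5*x**3/2 + x**2 + x).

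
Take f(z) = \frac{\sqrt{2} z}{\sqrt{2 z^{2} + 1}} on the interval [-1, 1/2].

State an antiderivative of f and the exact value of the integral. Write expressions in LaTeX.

f matches the chain-rule pattern g'(h)*h' with inner function h(z) = 4 z^{2} + 2; substituting u = h(z) collapses the integral.
F(z) = \frac{\sqrt{2} \sqrt{2 z^{2} + 1}}{2} is an antiderivative of f.
Check: d/dz[\frac{\sqrt{2} \sqrt{2 z^{2} + 1}}{2}] = \frac{\sqrt{2} z}{\sqrt{2 z^{2} + 1}} = f(z).
F(1/2) = \frac{\sqrt{3}}{2}; F(-1) = \frac{\sqrt{6}}{2}.
Integral = F(1/2) - F(-1) = - \frac{\sqrt{6}}{2} + \frac{\sqrt{3}}{2}.

Antiderivative: F(z) = \frac{\sqrt{2} \sqrt{2 z^{2} + 1}}{2}; value = - \frac{\sqrt{6}}{2} + \frac{\sqrt{3}}{2}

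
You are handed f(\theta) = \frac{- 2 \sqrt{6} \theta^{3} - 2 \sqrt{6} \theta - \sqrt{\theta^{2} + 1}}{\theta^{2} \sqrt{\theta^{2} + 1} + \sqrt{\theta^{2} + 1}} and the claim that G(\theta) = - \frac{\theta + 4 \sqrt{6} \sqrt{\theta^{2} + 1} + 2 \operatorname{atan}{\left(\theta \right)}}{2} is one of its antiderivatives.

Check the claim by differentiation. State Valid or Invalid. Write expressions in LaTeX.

d/d\theta[G] = \frac{- 4 \sqrt{6} \theta^{3} - \theta^{2} \sqrt{\theta^{2} + 1} - 4 \sqrt{6} \theta - 3 \sqrt{\theta^{2} + 1}}{2 \theta^{2} \sqrt{\theta^{2} + 1} + 2 \sqrt{\theta^{2} + 1}}
d/d\theta[G] - f(\theta) = - \frac{1}{2} != 0.

Invalid: d/d\theta[G] - f = - \frac{1}{2}, which is not 0.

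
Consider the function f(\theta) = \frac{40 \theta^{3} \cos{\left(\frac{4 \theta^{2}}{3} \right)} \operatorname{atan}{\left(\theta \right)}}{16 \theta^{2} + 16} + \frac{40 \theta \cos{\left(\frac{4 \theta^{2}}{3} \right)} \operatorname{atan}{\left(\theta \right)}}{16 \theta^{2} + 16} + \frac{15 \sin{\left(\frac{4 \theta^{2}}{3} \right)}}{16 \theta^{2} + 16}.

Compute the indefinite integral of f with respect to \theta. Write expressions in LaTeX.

Recognize the product-rule pattern: f = u'v + uv' with u = \frac{15 \operatorname{atan}{\left(\theta \right)}}{16}, v = \sin{\left(\frac{4 \theta^{2}}{3} \right)}, so integration by parts undoes it.
Check: d/d\theta[\frac{15 \sin{\left(\frac{4 \theta^{2}}{3} \right)} \operatorname{atan}{\left(\theta \right)}}{16}] = \frac{40 \theta^{3} \cos{\left(\frac{4 \theta^{2}}{3} \right)} \operatorname{atan}{\left(\theta \right)} + 40 \theta \cos{\left(\frac{4 \theta^{2}}{3} \right)} \operatorname{atan}{\left(\theta \right)} + 15 \sin{\left(\frac{4 \theta^{2}}{3} \right)}}{16 \theta^{2} + 16}, which equals f(\theta).

F(\theta) = \frac{15 \sin{\left(\frac{4 \theta^{2}}{3} \right)} \operatorname{atan}{\left(\theta \right)}}{16} + C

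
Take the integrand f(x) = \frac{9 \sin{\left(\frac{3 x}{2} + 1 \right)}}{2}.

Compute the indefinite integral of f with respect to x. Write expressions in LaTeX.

F(x) = - 3 \cos{\left(\frac{3 x}{2} + 1 \right)} + C

A first test for any F(x): its x-derivative must equal f(x) identically.
Check: d/dx[- 3 \cos{\left(\frac{3 x}{2} + 1 \right)}] = \frac{9 \sin{\left(\frac{3 x}{2} + 1 \right)}}{2} = f(x).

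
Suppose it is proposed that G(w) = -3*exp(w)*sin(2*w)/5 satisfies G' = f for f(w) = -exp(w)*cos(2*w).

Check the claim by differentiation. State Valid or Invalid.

d/dw[G] = -3*exp(w)*sin(2*w)/5 - 6*exp(w)*cos(2*w)/5
d/dw[G] - f(w) = -3*exp(w)*sin(2*w)/5 - exp(w)*cos(2*w)/5 != 0.

Invalid: d/dw[G] - f = -3*exp(w)*sin(2*w)/5 - exp(w)*cos(2*w)/5, which is not 0.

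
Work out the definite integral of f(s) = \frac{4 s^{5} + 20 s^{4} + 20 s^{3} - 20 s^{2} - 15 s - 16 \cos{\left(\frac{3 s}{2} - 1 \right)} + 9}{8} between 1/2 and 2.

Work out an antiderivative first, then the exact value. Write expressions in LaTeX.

A candidate is checked by its d/ds: the result must match f(s).
F(s) = \frac{8 s^{6} + 48 s^{5} + 60 s^{4} - 80 s^{3} - 90 s^{2} + 108 s - 128 \sin{\left(\frac{3 s}{2} - 1 \right)} - 27}{96} is an antiderivative of f.
Check: d/ds[\frac{8 s^{6} + 48 s^{5} + 60 s^{4} - 80 s^{3} - 90 s^{2} + 108 s - 128 \sin{\left(\frac{3 s}{2} - 1 \right)} - 27}{96}] = \frac{s^{5}}{2} + \frac{5 s^{4}}{2} + \frac{5 s^{3}}{2} - \frac{5 s^{2}}{2} - \frac{15 s}{8} - 2 \cos{\left(\frac{3 s}{2} - 1 \right)} + \frac{9}{8}, which equals f(s).
F(2) = \frac{2197}{96} - \frac{4 \sin{\left(2 \right)}}{3}; F(1/2) = - \frac{1}{768} + \frac{4 \sin{\left(\frac{1}{4} \right)}}{3}.
Integral = F(2) - F(1/2) = - \frac{4 \sin{\left(2 \right)}}{3} - \frac{4 \sin{\left(\frac{1}{4} \right)}}{3} + \frac{5859}{256}.

Antiderivative: F(s) = \frac{8 s^{6} + 48 s^{5} + 60 s^{4} - 80 s^{3} - 90 s^{2} + 108 s - 128 \sin{\left(\frac{3 s}{2} - 1 \right)} - 27}{96}; value = - \frac{4 \sin{\left(2 \right)}}{3} - \frac{4 \sin{\left(\frac{1}{4} \right)}}{3} + \frac{5859}{256}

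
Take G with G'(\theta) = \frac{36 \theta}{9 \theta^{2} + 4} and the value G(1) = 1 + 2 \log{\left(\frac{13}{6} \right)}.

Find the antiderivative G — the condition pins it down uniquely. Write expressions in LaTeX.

The substitution u = \frac{3 \theta^{2}}{2} + \frac{2}{3} works: G'(\theta) is exactly (dG/du)*(du/d\theta) for that inner function.
A general antiderivative is 2 \log{\left(\frac{3 \theta^{2}}{2} + \frac{2}{3} \right)} + C.
The condition gives C = 1 + 2 \log{\left(\frac{13}{6} \right)} - (2 \log{\left(\frac{13}{6} \right)}) = 1.
So G(\theta) = 2 \log{\left(\frac{3 \theta^{2}}{2} + \frac{2}{3} \right)} + 1.
Check: d/d\theta[2 \log{\left(\frac{3 \theta^{2}}{2} + \frac{2}{3} \right)} + 1] = \frac{36 \theta}{9 \theta^{2} + 4} = G'(\theta).

G(\theta) = 2 \log{\left(\frac{3 \theta^{2}}{2} + \frac{2}{3} \right)} + 1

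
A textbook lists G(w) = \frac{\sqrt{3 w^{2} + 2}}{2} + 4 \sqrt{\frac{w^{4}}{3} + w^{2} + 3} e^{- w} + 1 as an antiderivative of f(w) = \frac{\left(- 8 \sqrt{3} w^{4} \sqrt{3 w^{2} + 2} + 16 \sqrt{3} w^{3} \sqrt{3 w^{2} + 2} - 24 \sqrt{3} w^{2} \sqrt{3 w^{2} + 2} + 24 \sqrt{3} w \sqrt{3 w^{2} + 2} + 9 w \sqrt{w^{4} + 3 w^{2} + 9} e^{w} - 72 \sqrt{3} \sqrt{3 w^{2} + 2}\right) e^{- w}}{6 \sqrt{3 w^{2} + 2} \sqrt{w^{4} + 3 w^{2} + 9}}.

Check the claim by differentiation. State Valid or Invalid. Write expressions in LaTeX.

Valid - the claim checks out under differentiation.

d/dw[G] = \frac{\sqrt{3} \left(- 8 w^{4} \sqrt{3 w^{2} + 2} + 16 w^{3} \sqrt{3 w^{2} + 2} - 24 w^{2} \sqrt{3 w^{2} + 2} + 24 w \sqrt{3 w^{2} + 2} + 3 \sqrt{3} w \sqrt{w^{4} + 3 w^{2} + 9} e^{w} - 72 \sqrt{3 w^{2} + 2}\right) e^{- w}}{6 \sqrt{3 w^{2} + 2} \sqrt{w^{4} + 3 w^{2} + 9}}
This equals f(w) exactly, so the claim holds.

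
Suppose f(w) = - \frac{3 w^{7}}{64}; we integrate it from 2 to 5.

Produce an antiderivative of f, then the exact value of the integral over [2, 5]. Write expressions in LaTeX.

Since d/dw undoes antidifferentiation here, F'(w) = f(w) is required of F(w).
F(w) = - \frac{3 w^{8}}{512} is an antiderivative of f.
Check: d/dw[- \frac{3 w^{8}}{512}] = - \frac{3 w^{7}}{64} = f(w).
F(5) = - \frac{1171875}{512}; F(2) = - \frac{3}{2}.
Integral = F(5) - F(2) = - \frac{1171107}{512}.

Antiderivative: F(w) = - \frac{3 w^{8}}{512}; value = - \frac{1171107}{512}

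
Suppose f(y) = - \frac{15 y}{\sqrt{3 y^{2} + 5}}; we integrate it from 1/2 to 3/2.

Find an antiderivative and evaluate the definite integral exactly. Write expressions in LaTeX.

Antiderivative: F(y) = - 5 \sqrt{3 y^{2} + 5}; value = - \frac{5 \sqrt{47}}{2} + \frac{5 \sqrt{23}}{2}

The substitution u = 3 y^{2} + 5 works: f is exactly (dF/du)*(du/dy) for that inner function.
F(y) = - 5 \sqrt{3 y^{2} + 5} is an antiderivative of f.
Check: d/dy[- 5 \sqrt{3 y^{2} + 5}] = - \frac{15 y}{\sqrt{3 y^{2} + 5}} = f(y).
F(3/2) = - \frac{5 \sqrt{47}}{2}; F(1/2) = - \frac{5 \sqrt{23}}{2}.
Integral = F(3/2) - F(1/2) = - \frac{5 \sqrt{47}}{2} + \frac{5 \sqrt{23}}{2}.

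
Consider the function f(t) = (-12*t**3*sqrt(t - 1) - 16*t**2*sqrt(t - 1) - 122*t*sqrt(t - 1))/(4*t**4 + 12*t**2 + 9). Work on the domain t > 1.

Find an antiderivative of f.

An antiderivative is F(t) = -3*(t + 2/3)*(4*t - 4)**(3/2)/(2*(2*t**2 + 3)).

An antiderivative F(t) passes only if d/dt[F] lands on f(t) exactly.
Check: d/dt[-3*(t + 2/3)*(4*t - 4)**(3/2)/(2*(2*t**2 + 3))] = (-12*t**3*sqrt(t - 1) - 16*t**2*sqrt(t - 1) - 122*t*sqrt(t - 1))/(4*t**4 + 12*t**2 + 9) = f(t).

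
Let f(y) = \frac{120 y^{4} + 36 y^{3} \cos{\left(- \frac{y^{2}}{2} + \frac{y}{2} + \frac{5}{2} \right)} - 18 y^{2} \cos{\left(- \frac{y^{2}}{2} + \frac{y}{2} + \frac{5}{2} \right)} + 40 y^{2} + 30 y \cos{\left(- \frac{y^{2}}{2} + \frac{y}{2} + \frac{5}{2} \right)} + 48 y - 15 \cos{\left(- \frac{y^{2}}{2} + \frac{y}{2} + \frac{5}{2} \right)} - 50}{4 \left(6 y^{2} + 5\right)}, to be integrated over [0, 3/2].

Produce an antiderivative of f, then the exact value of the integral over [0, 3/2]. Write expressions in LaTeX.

Antiderivative: F(y) = \frac{5 y^{3}}{3} - \frac{5 y}{2} + \log{\left(2 y^{2} + \frac{5}{3} \right)} - \frac{3 \sin{\left(- \frac{y^{2}}{2} + \frac{y}{2} + \frac{5}{2} \right)}}{2}; value = - \frac{3 \sin{\left(\frac{17}{8} \right)}}{2} - \log{\left(\frac{5}{3} \right)} + \frac{3 \sin{\left(\frac{5}{2} \right)}}{2} + \log{\left(\frac{37}{6} \right)} + \frac{15}{8}

For F(y) to be correct the identity F'(y) - f(y) = 0 must hold.
F(y) = \frac{5 y^{3}}{3} - \frac{5 y}{2} + \log{\left(2 y^{2} + \frac{5}{3} \right)} - \frac{3 \sin{\left(- \frac{y^{2}}{2} + \frac{y}{2} + \frac{5}{2} \right)}}{2} is an antiderivative of f.
Check: d/dy[\frac{5 y^{3}}{3} - \frac{5 y}{2} + \log{\left(2 y^{2} + \frac{5}{3} \right)} - \frac{3 \sin{\left(- \frac{y^{2}}{2} + \frac{y}{2} + \frac{5}{2} \right)}}{2}] = \frac{120 y^{4} + 36 y^{3} \cos{\left(- \frac{y^{2}}{2} + \frac{y}{2} + \frac{5}{2} \right)} - 18 y^{2} \cos{\left(- \frac{y^{2}}{2} + \frac{y}{2} + \frac{5}{2} \right)} + 40 y^{2} + 30 y \cos{\left(- \frac{y^{2}}{2} + \frac{y}{2} + \frac{5}{2} \right)} + 48 y - 15 \cos{\left(- \frac{y^{2}}{2} + \frac{y}{2} + \frac{5}{2} \right)} - 50}{24 y^{2} + 20}, which equals f(y).
F(3/2) = - \frac{3 \sin{\left(\frac{17}{8} \right)}}{2} + \log{\left(\frac{37}{6} \right)} + \frac{15}{8}; F(0) = - \frac{3 \sin{\left(\frac{5}{2} \right)}}{2} + \log{\left(\frac{5}{3} \right)}.
Integral = F(3/2) - F(0) = - \frac{3 \sin{\left(\frac{17}{8} \right)}}{2} - \log{\left(\frac{5}{3} \right)} + \frac{3 \sin{\left(\frac{5}{2} \right)}}{2} + \log{\left(\frac{37}{6} \right)} + \frac{15}{8}.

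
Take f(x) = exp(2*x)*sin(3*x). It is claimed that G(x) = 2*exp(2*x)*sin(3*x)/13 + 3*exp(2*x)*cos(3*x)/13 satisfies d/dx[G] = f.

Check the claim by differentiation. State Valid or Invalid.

Invalid: d/dx[G] - f = -18*exp(2*x)*sin(3*x)/13 + 12*exp(2*x)*cos(3*x)/13, which is not 0.

d/dx[G] = -5*exp(2*x)*sin(3*x)/13 + 12*exp(2*x)*cos(3*x)/13
d/dx[G] - f(x) = -18*exp(2*x)*sin(3*x)/13 + 12*exp(2*x)*cos(3*x)/13 != 0.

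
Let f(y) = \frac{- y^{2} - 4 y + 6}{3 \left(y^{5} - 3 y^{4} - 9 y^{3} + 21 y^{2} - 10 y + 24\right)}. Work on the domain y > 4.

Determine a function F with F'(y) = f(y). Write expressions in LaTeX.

Factor the denominator (3 \left(y - 4\right) \left(y - 2\right) \left(y + 3\right) \left(y^{2} + 1\right)) and decompose: f = - \frac{31 y - 233}{2550 \left(y^{2} + 1\right)} + \frac{3}{350 \left(y + 3\right)} + \frac{1}{25 \left(y - 2\right)} - \frac{13}{357 \left(y - 4\right)}; each piece integrates to a log, atan, or power term.
Check: d/dy[\frac{- 1300 \log{\left(y - 4 \right)} + 1428 \log{\left(y - 2 \right)} + 306 \log{\left(y + 3 \right)} - 217 \log{\left(y^{2} + 1 \right)} + 3262 \operatorname{atan}{\left(y \right)}}{35700}] = \frac{- y^{2} - 4 y + 6}{3 y^{5} - 9 y^{4} - 27 y^{3} + 63 y^{2} - 30 y + 72}, which equals f(y).

An antiderivative is F(y) = \frac{- 1300 \log{\left(y - 4 \right)} + 1428 \log{\left(y - 2 \right)} + 306 \log{\left(y + 3 \right)} - 217 \log{\left(y^{2} + 1 \right)} + 3262 \operatorname{atan}{\left(y \right)}}{35700}.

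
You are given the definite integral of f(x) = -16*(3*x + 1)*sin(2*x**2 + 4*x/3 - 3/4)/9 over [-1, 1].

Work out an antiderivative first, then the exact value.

f matches the chain-rule pattern g'(h)*h' with inner function h(x) = 2*x**2 + 4*x/3 - 3/4; substituting u = h(x) collapses the integral.
F(x) = 4*cos(2*x**2 + 4*x/3 - 3/4)/3 is an antiderivative of f.
Check: d/dx[4*cos(2*x**2 + 4*x/3 - 3/4)/3] = -16*x*sin(2*x**2 + 4*x/3 - 3/4)/3 - 16*sin(2*x**2 + 4*x/3 - 3/4)/9, which equals f(x).
F(1) = 4*cos(31/12)/3; F(-1) = 4*cos(1/12)/3.
Integral = F(1) - F(-1) = -4*cos(1/12)/3 + 4*cos(31/12)/3.

Antiderivative: F(x) = 4*cos(2*x**2 + 4*x/3 - 3/4)/3; value = -4*cos(1/12)/3 + 4*cos(31/12)/3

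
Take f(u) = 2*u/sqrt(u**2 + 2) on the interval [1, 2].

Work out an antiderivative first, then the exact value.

The substitution w = u**2 + 2 works: f is exactly (dF/dw)*(dw/du) for that inner function.
F(u) = 2*sqrt(u**2 + 2) is an antiderivative of f.
Check: d/du[2*sqrt(u**2 + 2)] = 2*u/sqrt(u**2 + 2) = f(u).
F(2) = 2*sqrt(6); F(1) = 2*sqrt(3).
Integral = F(2) - F(1) = -2*sqrt(3) + 2*sqrt(6).

Antiderivative: F(u) = 2*sqrt(u**2 + 2); value = -2*sqrt(3) + 2*sqrt(6)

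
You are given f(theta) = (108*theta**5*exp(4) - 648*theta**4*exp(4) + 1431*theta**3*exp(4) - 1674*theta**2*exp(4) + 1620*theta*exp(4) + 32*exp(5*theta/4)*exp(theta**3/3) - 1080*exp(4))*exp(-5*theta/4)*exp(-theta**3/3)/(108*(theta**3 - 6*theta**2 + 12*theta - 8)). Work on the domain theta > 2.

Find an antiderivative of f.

An antiderivative F(theta) passes only if d/dtheta[F] lands on f(theta) exactly.
Check: d/dtheta[(-27*theta**2 + 108*theta - 4*exp(-4)*exp(5*theta/4)*exp(theta**3/3) - 108)/(27*theta**2*exp(-4)*exp(5*theta/4)*exp(theta**3/3) - 108*theta*exp(-4)*exp(5*theta/4)*exp(theta**3/3) + 108*exp(-4)*exp(5*theta/4)*exp(theta**3/3))] = (108*theta**5*exp(4) - 648*theta**4*exp(4) + 1431*theta**3*exp(4) - 1674*theta**2*exp(4) + 1620*theta*exp(4) + 32*exp(5*theta/4)*exp(theta**3/3) - 1080*exp(4))/(108*theta**3*exp(5*theta/4)*exp(theta**3/3) - 648*theta**2*exp(5*theta/4)*exp(theta**3/3) + 1296*theta*exp(5*theta/4)*exp(theta**3/3) - 864*exp(5*theta/4)*exp(theta**3/3)), which equals f(theta).

An antiderivative is F(theta) = (-27*theta**2 + 108*theta - 4*exp(-4)*exp(5*theta/4)*exp(theta**3/3) - 108)/(27*theta**2*exp(-4)*exp(5*theta/4)*exp(theta**3/3) - 108*theta*exp(-4)*exp(5*theta/4)*exp(theta**3/3) + 108*exp(-4)*exp(5*theta/4)*exp(theta**3/3)).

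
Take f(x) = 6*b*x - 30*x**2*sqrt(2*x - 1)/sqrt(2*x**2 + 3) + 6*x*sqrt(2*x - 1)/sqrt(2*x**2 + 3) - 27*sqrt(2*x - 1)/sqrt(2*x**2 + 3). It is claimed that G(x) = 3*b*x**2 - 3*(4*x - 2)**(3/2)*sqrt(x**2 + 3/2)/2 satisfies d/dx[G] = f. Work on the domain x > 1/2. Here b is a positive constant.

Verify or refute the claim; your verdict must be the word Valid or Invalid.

d/dx[G] = (6*b*x*sqrt(2*x**2 + 3) - 30*x**2*sqrt(2*x - 1) + 6*x*sqrt(2*x - 1) - 27*sqrt(2*x - 1))/sqrt(2*x**2 + 3)
This equals f(x) exactly, so the claim holds.

Valid - the claim checks out under differentiation.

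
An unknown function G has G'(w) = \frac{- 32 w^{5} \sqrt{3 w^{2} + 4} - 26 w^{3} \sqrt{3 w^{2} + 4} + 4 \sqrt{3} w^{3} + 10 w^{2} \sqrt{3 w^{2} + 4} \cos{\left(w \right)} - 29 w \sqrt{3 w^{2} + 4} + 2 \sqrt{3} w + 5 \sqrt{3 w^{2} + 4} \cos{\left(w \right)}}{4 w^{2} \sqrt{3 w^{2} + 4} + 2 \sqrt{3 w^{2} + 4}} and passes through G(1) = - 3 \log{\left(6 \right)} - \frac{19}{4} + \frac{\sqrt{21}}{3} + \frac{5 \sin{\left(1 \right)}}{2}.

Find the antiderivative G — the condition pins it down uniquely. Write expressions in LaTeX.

G(w) = - \frac{24 w^{4} + 15 w^{2} - 4 \sqrt{3} \sqrt{3 w^{2} + 4} + 36 \log{\left(4 w^{2} + 2 \right)} - 30 \sin{\left(w \right)} + 18}{12}

For G(w) to be correct, d/dw[G] must agree with the stated G'(w) identically.
A general antiderivative is - 2 w^{4} - \frac{5 w^{2}}{4} + \sqrt{w^{2} + \frac{4}{3}} - 3 \log{\left(4 w^{2} + 2 \right)} + \frac{5 \sin{\left(w \right)}}{2} - \frac{5}{2} + C.
The condition gives C = - 3 \log{\left(6 \right)} - \frac{19}{4} + \frac{\sqrt{21}}{3} + \frac{5 \sin{\left(1 \right)}}{2} - (- \frac{23}{4} - 3 \log{\left(6 \right)} + \frac{\sqrt{21}}{3} + \frac{5 \sin{\left(1 \right)}}{2}) = 1.
So G(w) = - \frac{24 w^{4} + 15 w^{2} - 4 \sqrt{3} \sqrt{3 w^{2} + 4} + 36 \log{\left(4 w^{2} + 2 \right)} - 30 \sin{\left(w \right)} + 18}{12}.
Check: d/dw[- \frac{24 w^{4} + 15 w^{2} - 4 \sqrt{3} \sqrt{3 w^{2} + 4} + 36 \log{\left(4 w^{2} + 2 \right)} - 30 \sin{\left(w \right)} + 18}{12}] = \frac{- 32 w^{5} \sqrt{3 w^{2} + 4} - 26 w^{3} \sqrt{3 w^{2} + 4} + 4 \sqrt{3} w^{3} + 10 w^{2} \sqrt{3 w^{2} + 4} \cos{\left(w \right)} - 29 w \sqrt{3 w^{2} + 4} + 2 \sqrt{3} w + 5 \sqrt{3 w^{2} + 4} \cos{\left(w \right)}}{4 w^{2} \sqrt{3 w^{2} + 4} + 2 \sqrt{3 w^{2} + 4}} = G'(w).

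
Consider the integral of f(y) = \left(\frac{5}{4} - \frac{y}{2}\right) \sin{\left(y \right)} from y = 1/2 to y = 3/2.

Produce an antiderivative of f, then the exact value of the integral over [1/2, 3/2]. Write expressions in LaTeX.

A candidate is checked by its d/dy: the result must match f(y).
F(y) = \frac{2 y \cos{\left(y \right)} - 2 \sin{\left(y \right)} - 5 \cos{\left(y \right)}}{4} is an antiderivative of f.
Check: d/dy[\frac{2 y \cos{\left(y \right)} - 2 \sin{\left(y \right)} - 5 \cos{\left(y \right)}}{4}] = - \frac{y \sin{\left(y \right)}}{2} + \frac{5 \sin{\left(y \right)}}{4}, which equals f(y).
F(3/2) = - \frac{\sin{\left(\frac{3}{2} \right)}}{2} - \frac{\cos{\left(\frac{3}{2} \right)}}{2}; F(1/2) = - \cos{\left(\frac{1}{2} \right)} - \frac{\sin{\left(\frac{1}{2} \right)}}{2}.
Integral = F(3/2) - F(1/2) = - \frac{\sin{\left(\frac{3}{2} \right)}}{2} - \frac{\cos{\left(\frac{3}{2} \right)}}{2} + \frac{\sin{\left(\frac{1}{2} \right)}}{2} + \cos{\left(\frac{1}{2} \right)}.

Antiderivative: F(y) = \frac{2 y \cos{\left(y \right)} - 2 \sin{\left(y \right)} - 5 \cos{\left(y \right)}}{4}; value = - \frac{\sin{\left(\frac{3}{2} \right)}}{2} - \frac{\cos{\left(\frac{3}{2} \right)}}{2} + \frac{\sin{\left(\frac{1}{2} \right)}}{2} + \cos{\left(\frac{1}{2} \right)}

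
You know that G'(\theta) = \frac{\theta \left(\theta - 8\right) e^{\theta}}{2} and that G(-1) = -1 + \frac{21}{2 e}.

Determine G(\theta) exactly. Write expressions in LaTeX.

G(\theta) = \frac{\theta^{2} e^{\theta}}{2} - 5 \theta e^{\theta} + 5 e^{\theta} - 1

G'(\theta) has the shape u'v + uv' for u = \frac{\theta^{2}}{2} - 5 \theta + 5 and v = e^{\theta} — it is the derivative of the product u*v.
A general antiderivative is \frac{\left(\theta^{2} - 10 \theta + 10\right) e^{\theta}}{2} + C.
The condition gives C = -1 + \frac{21}{2 e} - (\frac{21}{2 e}) = -1.
So G(\theta) = \frac{\theta^{2} e^{\theta}}{2} - 5 \theta e^{\theta} + 5 e^{\theta} - 1.
Check: d/d\theta[\frac{\theta^{2} e^{\theta}}{2} - 5 \theta e^{\theta} + 5 e^{\theta} - 1] = \frac{\theta^{2} e^{\theta}}{2} - 4 \theta e^{\theta}, which equals G'(\theta).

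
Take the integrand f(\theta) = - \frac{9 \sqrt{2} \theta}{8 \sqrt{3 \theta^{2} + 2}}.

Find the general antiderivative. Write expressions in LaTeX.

The substitution u = \frac{3 \theta^{2}}{2} + 1 works: f is exactly (dF/du)*(du/d\theta) for that inner function.
Check: d/d\theta[- \frac{3 \sqrt{2} \sqrt{3 \theta^{2} + 2}}{8}] = - \frac{9 \sqrt{2} \theta}{8 \sqrt{3 \theta^{2} + 2}} = f(\theta).

F(\theta) = - \frac{3 \sqrt{2} \sqrt{3 \theta^{2} + 2}}{8} + C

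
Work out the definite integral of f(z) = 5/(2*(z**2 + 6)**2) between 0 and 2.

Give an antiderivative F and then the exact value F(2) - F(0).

Whatever form F(z) takes, F'(z) = f(z) is non-negotiable.
F(z) = 5*(sqrt(6)*z**2*atan(sqrt(6)*z/6) + 6*z + 6*sqrt(6)*atan(sqrt(6)*z/6))/(144*(z**2 + 6)) is an antiderivative of f.
Check: d/dz[5*(sqrt(6)*z**2*atan(sqrt(6)*z/6) + 6*z + 6*sqrt(6)*atan(sqrt(6)*z/6))/(144*(z**2 + 6))] = 5/(2*z**4 + 24*z**2 + 72), which equals f(z).
F(2) = 1/24 + 5*sqrt(6)*atan(sqrt(6)/3)/144; F(0) = 0.
Integral = F(2) - F(0) = 1/24 + 5*sqrt(6)*atan(sqrt(6)/3)/144.

Antiderivative: F(z) = 5*(sqrt(6)*z**2*atan(sqrt(6)*z/6) + 6*z + 6*sqrt(6)*atan(sqrt(6)*z/6))/(144*(z**2 + 6)); value = 1/24 + 5*sqrt(6)*atan(sqrt(6)/3)/144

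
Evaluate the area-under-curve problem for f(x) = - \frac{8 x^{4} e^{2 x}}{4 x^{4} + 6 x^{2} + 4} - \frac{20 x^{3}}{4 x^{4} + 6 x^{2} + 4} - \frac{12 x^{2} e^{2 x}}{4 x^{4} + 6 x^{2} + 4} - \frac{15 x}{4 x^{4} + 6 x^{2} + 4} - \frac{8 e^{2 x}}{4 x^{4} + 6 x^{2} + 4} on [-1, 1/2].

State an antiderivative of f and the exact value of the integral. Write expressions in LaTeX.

The integrand splits into summands that can be handled one at a time.
F(x) = \frac{- 4 e^{2 x} - 5 \log{\left(2 x^{4} + 3 x^{2} + 2 \right)}}{4} is an antiderivative of f.
Check: d/dx[\frac{- 4 e^{2 x} - 5 \log{\left(2 x^{4} + 3 x^{2} + 2 \right)}}{4}] = \frac{- 8 x^{4} e^{2 x} - 20 x^{3} - 12 x^{2} e^{2 x} - 15 x - 8 e^{2 x}}{4 x^{4} + 6 x^{2} + 4}, which equals f(x).
F(1/2) = - e - \frac{5 \log{\left(\frac{23}{8} \right)}}{4}; F(-1) = - \frac{5 \log{\left(7 \right)}}{4} - e^{-2}.
Integral = F(1/2) - F(-1) = - e - \frac{5 \log{\left(\frac{23}{8} \right)}}{4} + e^{-2} + \frac{5 \log{\left(7 \right)}}{4}.

Antiderivative: F(x) = \frac{- 4 e^{2 x} - 5 \log{\left(2 x^{4} + 3 x^{2} + 2 \right)}}{4}; value = - e - \frac{5 \log{\left(\frac{23}{8} \right)}}{4} + e^{-2} + \frac{5 \log{\left(7 \right)}}{4}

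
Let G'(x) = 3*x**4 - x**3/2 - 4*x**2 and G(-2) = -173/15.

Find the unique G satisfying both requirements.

The integrand splits into summands that can be handled one at a time.
A general antiderivative is 3*x**5/5 - x**4/8 - 4*x**3/3 + C.
The condition gives C = -173/15 - (-158/15) = -1.
So G(x) = (72*x**5 - 15*x**4 - 160*x**3 - 120)/120.
Check: d/dx[(72*x**5 - 15*x**4 - 160*x**3 - 120)/120] = 3*x**4 - x**3/2 - 4*x**2 = G'(x).

G(x) = (72*x**5 - 15*x**4 - 160*x**3 - 120)/120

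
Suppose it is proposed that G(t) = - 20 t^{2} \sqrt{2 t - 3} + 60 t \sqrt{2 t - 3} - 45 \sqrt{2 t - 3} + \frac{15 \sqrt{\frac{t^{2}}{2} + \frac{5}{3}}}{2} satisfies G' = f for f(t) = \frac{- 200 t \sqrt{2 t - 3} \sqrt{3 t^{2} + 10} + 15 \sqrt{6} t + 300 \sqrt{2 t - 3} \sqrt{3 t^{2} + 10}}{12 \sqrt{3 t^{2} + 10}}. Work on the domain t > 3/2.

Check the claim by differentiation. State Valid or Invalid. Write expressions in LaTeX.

Invalid: d/dt[G] - f = \frac{- 200 t \sqrt{2 t - 3} \sqrt{3 t^{2} + 10} + 15 \sqrt{6} t + 300 \sqrt{2 t - 3} \sqrt{3 t^{2} + 10}}{6 \sqrt{3 t^{2} + 10}}, which is not 0.

d/dt[G] = \frac{- 400 t^{2} \sqrt{3 t^{2} + 10} + 15 \sqrt{6} t \sqrt{2 t - 3} + 1200 t \sqrt{3 t^{2} + 10} - 900 \sqrt{3 t^{2} + 10}}{4 \sqrt{2 t - 3} \sqrt{3 t^{2} + 10}}
d/dt[G] - f(t) = \frac{- 200 t \sqrt{2 t - 3} \sqrt{3 t^{2} + 10} + 15 \sqrt{6} t + 300 \sqrt{2 t - 3} \sqrt{3 t^{2} + 10}}{6 \sqrt{3 t^{2} + 10}} != 0.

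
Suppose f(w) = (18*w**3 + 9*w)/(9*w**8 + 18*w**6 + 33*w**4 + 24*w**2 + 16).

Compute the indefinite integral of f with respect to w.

The substitution u = w**4 + w**2 + 4/3 works: f is exactly (dF/du)*(du/dw) for that inner function.
Check: d/dw[-1/(2*w**4 + 2*w**2 + 8/3)] = (18*w**3 + 9*w)/(9*w**8 + 18*w**6 + 33*w**4 + 24*w**2 + 16) = f(w).

F(w) = -1/(2*w**4 + 2*w**2 + 8/3) + C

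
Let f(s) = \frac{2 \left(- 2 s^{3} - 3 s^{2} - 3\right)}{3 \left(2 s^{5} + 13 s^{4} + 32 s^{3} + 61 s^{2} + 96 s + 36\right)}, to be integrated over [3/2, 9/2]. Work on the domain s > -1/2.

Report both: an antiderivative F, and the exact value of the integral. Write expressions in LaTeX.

Factor the denominator (3 \left(s + 3\right)^{2} \left(2 s + 1\right) \left(s^{2} + 4\right)) and decompose: f = - \frac{2 \left(488 s - 125\right)}{8619 \left(s^{2} + 4\right)} - \frac{112}{1275 \left(2 s + 1\right)} + \frac{664}{4225 \left(s + 3\right)} - \frac{16}{65 \left(s + 3\right)^{2}}; each piece integrates to a log, atan, or power term.
F(s) = - \frac{56 \log{\left(s + \frac{1}{2} \right)}}{1275} + \frac{664 \log{\left(s + 3 \right)}}{4225} - \frac{488 \log{\left(s^{2} + 4 \right)}}{8619} + \frac{125 \operatorname{atan}{\left(\frac{s}{2} \right)}}{8619} + \frac{16}{65 s + 195} is an antiderivative of f.
Check: d/ds[- \frac{56 \log{\left(s + \frac{1}{2} \right)}}{1275} + \frac{664 \log{\left(s + 3 \right)}}{4225} - \frac{488 \log{\left(s^{2} + 4 \right)}}{8619} + \frac{125 \operatorname{atan}{\left(\frac{s}{2} \right)}}{8619} + \frac{16}{65 s + 195}] = \frac{- 4 s^{3} - 6 s^{2} - 6}{6 s^{5} + 39 s^{4} + 96 s^{3} + 183 s^{2} + 288 s + 108}, which equals f(s).
F(9/2) = - \frac{488 \log{\left(\frac{97}{4} \right)}}{8619} - \frac{56 \log{\left(5 \right)}}{1275} + \frac{125 \operatorname{atan}{\left(\frac{9}{4} \right)}}{8619} + \frac{32}{975} + \frac{664 \log{\left(\frac{15}{2} \right)}}{4225}; F(3/2) = - \frac{488 \log{\left(\frac{25}{4} \right)}}{8619} - \frac{56 \log{\left(2 \right)}}{1275} + \frac{125 \operatorname{atan}{\left(\frac{3}{4} \right)}}{8619} + \frac{32}{585} + \frac{664 \log{\left(\frac{9}{2} \right)}}{4225}.
Integral = F(9/2) - F(3/2) = - \frac{664 \log{\left(\frac{9}{2} \right)}}{4225} - \frac{488 \log{\left(\frac{97}{4} \right)}}{8619} - \frac{56 \log{\left(5 \right)}}{1275} - \frac{64}{2925} - \frac{125 \operatorname{atan}{\left(\frac{3}{4} \right)}}{8619} + \frac{125 \operatorname{atan}{\left(\frac{9}{4} \right)}}{8619} + \frac{56 \log{\left(2 \right)}}{1275} + \frac{488 \log{\left(\frac{25}{4} \right)}}{8619} + \frac{664 \log{\left(\frac{15}{2} \right)}}{4225}.

Antiderivative: F(s) = - \frac{56 \log{\left(s + \frac{1}{2} \right)}}{1275} + \frac{664 \log{\left(s + 3 \right)}}{4225} - \frac{488 \log{\left(s^{2} + 4 \right)}}{8619} + \frac{125 \operatorname{atan}{\left(\frac{s}{2} \right)}}{8619} + \frac{16}{65 s + 195}; value = - \frac{664 \log{\left(\frac{9}{2} \right)}}{4225} - \frac{488 \log{\left(\frac{97}{4} \right)}}{8619} - \frac{56 \log{\left(5 \right)}}{1275} - \frac{64}{2925} - \frac{125 \operatorname{atan}{\left(\frac{3}{4} \right)}}{8619} + \frac{125 \operatorname{atan}{\left(\frac{9}{4} \right)}}{8619} + \frac{56 \log{\left(2 \right)}}{1275} + \frac{488 \log{\left(\frac{25}{4} \right)}}{8619} + \frac{664 \log{\left(\frac{15}{2} \right)}}{4225}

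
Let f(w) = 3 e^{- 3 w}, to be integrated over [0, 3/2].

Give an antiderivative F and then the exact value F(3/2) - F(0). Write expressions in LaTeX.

A candidate is checked by its d/dw: the result must match f(w).
F(w) = - e^{- 3 w} is an antiderivative of f.
Check: d/dw[- e^{- 3 w}] = 3 e^{- 3 w} = f(w).
F(3/2) = - \frac{1}{e^{\frac{9}{2}}}; F(0) = -1.
Integral = F(3/2) - F(0) = 1 - e^{- \frac{9}{2}}.

Antiderivative: F(w) = - e^{- 3 w}; value = 1 - e^{- \frac{9}{2}}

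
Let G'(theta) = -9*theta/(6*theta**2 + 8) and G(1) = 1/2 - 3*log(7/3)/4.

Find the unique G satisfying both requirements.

The substitution u = theta**2 + 4/3 works: G'(theta) is exactly (dG/du)*(du/dtheta) for that inner function.
A general antiderivative is -3*log(theta**2 + 4/3)/4 + C.
The condition gives C = 1/2 - 3*log(7/3)/4 - (-3*log(7/3)/4) = 1/2.
So G(theta) = 1/2 - 3*log(theta**2 + 4/3)/4.
Check: d/dtheta[1/2 - 3*log(theta**2 + 4/3)/4] = -9*theta/(6*theta**2 + 8) = G'(theta).

G(theta) = 1/2 - 3*log(theta**2 + 4/3)/4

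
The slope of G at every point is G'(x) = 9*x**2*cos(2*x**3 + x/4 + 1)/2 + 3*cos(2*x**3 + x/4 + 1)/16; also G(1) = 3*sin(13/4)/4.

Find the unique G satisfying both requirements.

G(x) = 3*sin(2*x**3 + x/4 + 1)/4

The substitution u = 2*x**3 + x/4 + 1 works: G'(x) is exactly (dG/du)*(du/dx) for that inner function.
A general antiderivative is 3*sin(2*x**3 + x/4 + 1)/4 + C.
The condition gives C = 3*sin(13/4)/4 - (3*sin(13/4)/4) = 0.
So G(x) = 3*sin(2*x**3 + x/4 + 1)/4.
Check: d/dx[3*sin(2*x**3 + x/4 + 1)/4] = 9*x**2*cos(2*x**3 + x/4 + 1)/2 + 3*cos(2*x**3 + x/4 + 1)/16 = G'(x).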